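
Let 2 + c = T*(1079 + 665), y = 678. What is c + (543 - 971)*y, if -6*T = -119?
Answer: -766790/3 ≈ -2.5560e+5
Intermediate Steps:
T = 119/6 (T = -1/6*(-119) = 119/6 ≈ 19.833)
c = 103762/3 (c = -2 + 119*(1079 + 665)/6 = -2 + (119/6)*1744 = -2 + 103768/3 = 103762/3 ≈ 34587.)
c + (543 - 971)*y = 103762/3 + (543 - 971)*678 = 103762/3 - 428*678 = 103762/3 - 290184 = -766790/3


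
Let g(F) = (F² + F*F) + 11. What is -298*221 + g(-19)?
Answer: -65125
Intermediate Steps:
g(F) = 11 + 2*F² (g(F) = (F² + F²) + 11 = 2*F² + 11 = 11 + 2*F²)
-298*221 + g(-19) = -298*221 + (11 + 2*(-19)²) = -65858 + (11 + 2*361) = -65858 + (11 + 722) = -65858 + 733 = -65125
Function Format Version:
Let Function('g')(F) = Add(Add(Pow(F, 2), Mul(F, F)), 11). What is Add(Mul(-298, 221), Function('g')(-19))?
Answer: -65125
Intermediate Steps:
Function('g')(F) = Add(11, Mul(2, Pow(F, 2))) (Function('g')(F) = Add(Add(Pow(F, 2), Pow(F, 2)), 11) = Add(Mul(2, Pow(F, 2)), 11) = Add(11, Mul(2, Pow(F, 2))))
Add(Mul(-298, 221), Function('g')(-19)) = Add(Mul(-298, 221), Add(11, Mul(2, Pow(-19, 2)))) = Add(-65858, Add(11, Mul(2, 361))) = Add(-65858, Add(11, 722)) = Add(-65858, 733) = -65125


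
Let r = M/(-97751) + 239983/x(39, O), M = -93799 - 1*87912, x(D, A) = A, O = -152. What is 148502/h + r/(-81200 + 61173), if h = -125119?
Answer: -41257222274718049/37230936404002376 ≈ -1.1081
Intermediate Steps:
M = -181711 (M = -93799 - 87912 = -181711)
r = -23430958161/14858152 (r = -181711/(-97751) + 239983/(-152) = -181711*(-1/97751) + 239983*(-1/152) = 181711/97751 - 239983/152 = -23430958161/14858152 ≈ -1577.0)
148502/h + r/(-81200 + 61173) = 148502/(-125119) - 23430958161/(14858152*(-81200 + 61173)) = 148502*(-1/125119) - 23430958161/14858152/(-20027) = -148502/125119 - 23430958161/14858152*(-1/20027) = -148502/125119 + 23430958161/297564210104 = -41257222274718049/37230936404002376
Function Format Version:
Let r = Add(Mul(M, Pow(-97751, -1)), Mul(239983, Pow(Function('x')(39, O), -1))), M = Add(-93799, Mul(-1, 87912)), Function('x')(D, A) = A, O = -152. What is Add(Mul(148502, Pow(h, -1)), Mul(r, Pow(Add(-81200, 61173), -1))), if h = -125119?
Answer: Rational(-41257222274718049, 37230936404002376) ≈ -1.1081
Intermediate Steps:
M = -181711 (M = Add(-93799, -87912) = -181711)
r = Rational(-23430958161, 14858152) (r = Add(Mul(-181711, Pow(-97751, -1)), Mul(239983, Pow(-152, -1))) = Add(Mul(-181711, Rational(-1, 97751)), Mul(239983, Rational(-1, 152))) = Add(Rational(181711, 97751), Rational(-239983, 152)) = Rational(-23430958161, 14858152) ≈ -1577.0)
Add(Mul(148502, Pow(h, -1)), Mul(r, Pow(Add(-81200, 61173), -1))) = Add(Mul(148502, Pow(-125119, -1)), Mul(Rational(-23430958161, 14858152), Pow(Add(-81200, 61173), -1))) = Add(Mul(148502, Rational(-1, 125119)), Mul(Rational(-23430958161, 14858152), Pow(-20027, -1))) = Add(Rational(-148502, 125119), Mul(Rational(-23430958161, 14858152), Rational(-1, 20027))) = Add(Rational(-148502, 125119), Rational(23430958161, 297564210104)) = Rational(-41257222274718049, 37230936404002376)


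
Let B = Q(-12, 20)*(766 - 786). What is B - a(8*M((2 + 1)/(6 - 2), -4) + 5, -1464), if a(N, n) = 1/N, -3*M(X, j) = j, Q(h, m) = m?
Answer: -18803/47 ≈ -400.06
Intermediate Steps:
M(X, j) = -j/3
B = -400 (B = 20*(766 - 786) = 20*(-20) = -400)
B - a(8*M((2 + 1)/(6 - 2), -4) + 5, -1464) = -400 - 1/(8*(-⅓*(-4)) + 5) = -400 - 1/(8*(4/3) + 5) = -400 - 1/(32/3 + 5) = -400 - 1/47/3 = -400 - 1*3/47 = -400 - 3/47 = -18803/47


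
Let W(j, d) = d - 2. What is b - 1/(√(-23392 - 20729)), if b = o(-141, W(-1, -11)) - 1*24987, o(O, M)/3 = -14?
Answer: -25029 + I*√44121/44121 ≈ -25029.0 + 0.0047608*I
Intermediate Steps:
W(j, d) = -2 + d
o(O, M) = -42 (o(O, M) = 3*(-14) = -42)
b = -25029 (b = -42 - 1*24987 = -42 - 24987 = -25029)
b - 1/(√(-23392 - 20729)) = -25029 - 1/(√(-23392 - 20729)) = -25029 - 1/(√(-44121)) = -25029 - 1/(I*√44121) = -25029 - (-1)*I*√44121/44121 = -25029 + I*√44121/44121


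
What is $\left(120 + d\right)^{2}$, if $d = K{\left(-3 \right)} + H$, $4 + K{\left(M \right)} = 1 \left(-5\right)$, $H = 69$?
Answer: $32400$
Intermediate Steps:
$K{\left(M \right)} = -9$ ($K{\left(M \right)} = -4 + 1 \left(-5\right) = -4 - 5 = -9$)
$d = 60$ ($d = -9 + 69 = 60$)
$\left(120 + d\right)^{2} = \left(120 + 60\right)^{2} = 180^{2} = 32400$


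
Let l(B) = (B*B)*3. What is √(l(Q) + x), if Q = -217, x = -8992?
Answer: 5*√5291 ≈ 363.70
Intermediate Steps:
l(B) = 3*B² (l(B) = B²*3 = 3*B²)
√(l(Q) + x) = √(3*(-217)² - 8992) = √(3*47089 - 8992) = √(141267 - 8992) = √132275 = 5*√5291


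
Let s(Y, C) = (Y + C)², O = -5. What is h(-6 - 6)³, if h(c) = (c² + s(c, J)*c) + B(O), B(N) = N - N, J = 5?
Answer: -87528384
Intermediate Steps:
B(N) = 0
s(Y, C) = (C + Y)²
h(c) = c² + c*(5 + c)² (h(c) = (c² + (5 + c)²*c) + 0 = (c² + c*(5 + c)²) + 0 = c² + c*(5 + c)²)
h(-6 - 6)³ = ((-6 - 6)*((-6 - 6) + (5 + (-6 - 6))²))³ = (-12*(-12 + (5 - 12)²))³ = (-12*(-12 + (-7)²))³ = (-12*(-12 + 49))³ = (-12*37)³ = (-444)³ = -87528384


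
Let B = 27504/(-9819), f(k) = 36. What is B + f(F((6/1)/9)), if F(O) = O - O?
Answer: 36220/1091 ≈ 33.199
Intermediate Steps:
F(O) = 0
B = -3056/1091 (B = 27504*(-1/9819) = -3056/1091 ≈ -2.8011)
B + f(F((6/1)/9)) = -3056/1091 + 36 = 36220/1091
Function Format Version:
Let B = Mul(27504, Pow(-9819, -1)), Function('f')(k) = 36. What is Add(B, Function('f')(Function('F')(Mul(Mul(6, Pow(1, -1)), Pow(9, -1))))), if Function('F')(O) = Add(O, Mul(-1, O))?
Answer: Rational(36220, 1091) ≈ 33.199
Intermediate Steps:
Function('F')(O) = 0
B = Rational(-3056, 1091) (B = Mul(27504, Rational(-1, 9819)) = Rational(-3056, 1091) ≈ -2.8011)
Add(B, Function('f')(Function('F')(Mul(Mul(6, Pow(1, -1)), Pow(9, -1))))) = Add(Rational(-3056, 1091), 36) = Rational(36220, 1091)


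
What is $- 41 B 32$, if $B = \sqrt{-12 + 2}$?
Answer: $- 1312 i \sqrt{10} \approx - 4148.9 i$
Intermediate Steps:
$B = i \sqrt{10}$ ($B = \sqrt{-10} = i \sqrt{10} \approx 3.1623 i$)
$- 41 B 32 = - 41 i \sqrt{10} \cdot 32 = - 1312 i \sqrt{10}$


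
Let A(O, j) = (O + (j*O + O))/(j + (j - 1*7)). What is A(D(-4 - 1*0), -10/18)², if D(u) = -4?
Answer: 2704/5329 ≈ 0.50741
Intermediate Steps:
A(O, j) = (2*O + O*j)/(-7 + 2*j) (A(O, j) = (O + (O*j + O))/(j + (j - 7)) = (O + (O + O*j))/(j + (-7 + j)) = (2*O + O*j)/(-7 + 2*j))
A(D(-4 - 1*0), -10/18)² = (-4*(2 - 10/18)/(-7 + 2*(-10/18)))² = (-4*(2 - 10*1/18)/(-7 + 2*(-10*1/18)))² = (-4*(2 - 5/9)/(-7 + 2*(-5/9)))² = (-4*13/9/(-7 - 10/9))² = (-4*13/9/(-73/9))² = (-4*(-9/73)*13/9)² = (52/73)² = 2704/5329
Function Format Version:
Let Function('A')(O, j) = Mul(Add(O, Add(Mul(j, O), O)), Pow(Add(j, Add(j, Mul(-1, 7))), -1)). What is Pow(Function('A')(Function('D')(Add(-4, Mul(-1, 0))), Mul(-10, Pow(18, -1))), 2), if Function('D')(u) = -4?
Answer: Rational(2704, 5329) ≈ 0.50741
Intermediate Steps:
Function('A')(O, j) = Mul(Pow(Add(-7, Mul(2, j)), -1), Add(Mul(2, O), Mul(O, j))) (Function('A')(O, j) = Mul(Add(O, Add(Mul(O, j), O)), Pow(Add(j, Add(j, -7)), -1)) = Mul(Add(O, Add(O, Mul(O, j))), Pow(Add(j, Add(-7, j)), -1)) = Mul(Add(Mul(2, O), Mul(O, j)), Pow(Add(-7, Mul(2, j)), -1)) = Mul(Pow(Add(-7, Mul(2, j)), -1), Add(Mul(2, O), Mul(O, j))))
Pow(Function('A')(Function('D')(Add(-4, Mul(-1, 0))), Mul(-10, Pow(18, -1))), 2) = Pow(Mul(-4, Pow(Add(-7, Mul(2, Mul(-10, Pow(18, -1)))), -1), Add(2, Mul(-10, Pow(18, -1)))), 2) = Pow(Mul(-4, Pow(Add(-7, Mul(2, Mul(-10, Rational(1, 18)))), -1), Add(2, Mul(-10, Rational(1, 18)))), 2) = Pow(Mul(-4, Pow(Add(-7, Mul(2, Rational(-5, 9))), -1), Add(2, Rational(-5, 9))), 2) = Pow(Mul(-4, Pow(Add(-7, Rational(-10, 9)), -1), Rational(13, 9)), 2) = Pow(Mul(-4, Pow(Rational(-73, 9), -1), Rational(13, 9)), 2) = Pow(Mul(-4, Rational(-9, 73), Rational(13, 9)), 2) = Pow(Rational(52, 73), 2) = Rational(2704, 5329)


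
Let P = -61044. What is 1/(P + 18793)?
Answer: -1/42251 ≈ -2.3668e-5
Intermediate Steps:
1/(P + 18793) = 1/(-61044 + 18793) = 1/(-42251) = -1/42251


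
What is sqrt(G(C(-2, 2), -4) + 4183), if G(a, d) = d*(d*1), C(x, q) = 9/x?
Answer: sqrt(4199) ≈ 64.800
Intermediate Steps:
G(a, d) = d**2 (G(a, d) = d*d = d**2)
sqrt(G(C(-2, 2), -4) + 4183) = sqrt((-4)**2 + 4183) = sqrt(16 + 4183) = sqrt(4199)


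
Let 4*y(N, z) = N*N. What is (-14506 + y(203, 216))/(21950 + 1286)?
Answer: -16815/92944 ≈ -0.18092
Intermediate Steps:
y(N, z) = N²/4 (y(N, z) = (N*N)/4 = N²/4)
(-14506 + y(203, 216))/(21950 + 1286) = (-14506 + (¼)*203²)/(21950 + 1286) = (-14506 + (¼)*41209)/23236 = (-14506 + 41209/4)*(1/23236) = -16815/4*1/23236 = -16815/92944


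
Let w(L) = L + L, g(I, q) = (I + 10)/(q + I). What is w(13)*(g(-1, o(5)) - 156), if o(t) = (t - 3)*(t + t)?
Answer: -76830/19 ≈ -4043.7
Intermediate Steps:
o(t) = 2*t*(-3 + t) (o(t) = (-3 + t)*(2*t) = 2*t*(-3 + t))
g(I, q) = (10 + I)/(I + q)
w(L) = 2*L
w(13)*(g(-1, o(5)) - 156) = (2*13)*((10 - 1)/(-1 + 2*5*(-3 + 5)) - 156) = 26*(9/(-1 + 2*5*2) - 156) = 26*(9/(-1 + 20) - 156) = 26*(9/19 - 156) = 26*(-2955/19) = -76830/19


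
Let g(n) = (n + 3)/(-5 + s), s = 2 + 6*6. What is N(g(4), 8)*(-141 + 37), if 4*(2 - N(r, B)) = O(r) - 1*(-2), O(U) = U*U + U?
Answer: -162604/1089 ≈ -149.31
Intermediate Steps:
s = 38 (s = 2 + 36 = 38)
O(U) = U + U² (O(U) = U² + U = U + U²)
g(n) = 1/11 + n/33 (g(n) = (n + 3)/(-5 + 38) = (3 + n)/33 = (3 + n)*(1/33) = 1/11 + n/33)
N(r, B) = 3/2 - r*(1 + r)/4 (N(r, B) = 2 - (r*(1 + r) - 1*(-2))/4 = 2 - (r*(1 + r) + 2)/4 = 2 - (2 + r*(1 + r))/4 = 2 + (-½ - r*(1 + r)/4) = 3/2 - r*(1 + r)/4)
N(g(4), 8)*(-141 + 37) = (3/2 - (1/11 + (1/33)*4)*(1 + (1/11 + (1/33)*4))/4)*(-141 + 37) = (3/2 - (1/11 + 4/33)*(1 + (1/11 + 4/33))/4)*(-104) = (3/2 - ¼*7/33*(1 + 7/33))*(-104) = (3/2 - ¼*7/33*40/33)*(-104) = (3/2 - 70/1089)*(-104) = (3127/2178)*(-104) = -162604/1089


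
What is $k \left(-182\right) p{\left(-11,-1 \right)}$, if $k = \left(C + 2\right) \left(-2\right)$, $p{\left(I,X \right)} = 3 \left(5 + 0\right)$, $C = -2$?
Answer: $0$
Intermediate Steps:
$p{\left(I,X \right)} = 15$ ($p{\left(I,X \right)} = 3 \cdot 5 = 15$)
$k = 0$ ($k = \left(-2 + 2\right) \left(-2\right) = 0 \left(-2\right) = 0$)
$k \left(-182\right) p{\left(-11,-1 \right)} = 0 \left(-182\right) 15 = 0 \cdot 15 = 0$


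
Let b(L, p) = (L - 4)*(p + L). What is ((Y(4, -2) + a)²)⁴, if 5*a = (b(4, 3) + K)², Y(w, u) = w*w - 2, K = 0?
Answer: 1475789056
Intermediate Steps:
b(L, p) = (-4 + L)*(L + p)
Y(w, u) = -2 + w² (Y(w, u) = w² - 2 = -2 + w²)
a = 0 (a = ((4² - 4*4 - 4*3 + 4*3) + 0)²/5 = ((16 - 16 - 12 + 12) + 0)²/5 = (0 + 0)²/5 = (⅕)*0² = (⅕)*0 = 0)
((Y(4, -2) + a)²)⁴ = (((-2 + 4²) + 0)²)⁴ = (((-2 + 16) + 0)²)⁴ = ((14 + 0)²)⁴ = (14²)⁴ = 196⁴ = 1475789056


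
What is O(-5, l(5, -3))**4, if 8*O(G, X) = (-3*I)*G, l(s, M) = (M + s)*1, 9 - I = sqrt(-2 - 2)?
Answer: 234545625/4096 - 35083125*I/512 ≈ 57262.0 - 68522.0*I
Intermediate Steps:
I = 9 - 2*I (I = 9 - sqrt(-2 - 2) = 9 - sqrt(-4) = 9 - 2*I ≈ 9.0 - 2.0*I)
l(s, M) = M + s
O(G, X) = G*(-27 + 6*I)/8 (O(G, X) = ((-3*(9 - 2*I))*G)/8 = ((-27 + 6*I)*G)/8 = (G*(-27 + 6*I))/8 = G*(-27 + 6*I)/8)
O(-5, l(5, -3))**4 = ((1/8)*(-5)*(-27 + 6*I))**4 = (135/8 - 15*I/4)**4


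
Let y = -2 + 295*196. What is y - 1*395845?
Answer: -338027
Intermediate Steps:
y = 57818 (y = -2 + 57820 = 57818)
y - 1*395845 = 57818 - 1*395845 = 57818 - 395845 = -338027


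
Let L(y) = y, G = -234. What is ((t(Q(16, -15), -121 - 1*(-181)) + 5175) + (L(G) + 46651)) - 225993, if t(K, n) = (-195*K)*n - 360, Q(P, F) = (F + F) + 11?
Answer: 47539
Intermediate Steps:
Q(P, F) = 11 + 2*F (Q(P, F) = 2*F + 11 = 11 + 2*F)
t(K, n) = -360 - 195*K*n (t(K, n) = -195*K*n - 360 = -360 - 195*K*n)
((t(Q(16, -15), -121 - 1*(-181)) + 5175) + (L(G) + 46651)) - 225993 = (((-360 - 195*(11 + 2*(-15))*(-121 - 1*(-181))) + 5175) + (-234 + 46651)) - 225993 = (((-360 - 195*(11 - 30)*(-121 + 181)) + 5175) + 46417) - 225993 = (((-360 - 195*(-19)*60) + 5175) + 46417) - 225993 = (((-360 + 222300) + 5175) + 46417) - 225993 = ((221940 + 5175) + 46417) - 225993 = (227115 + 46417) - 225993 = 273532 - 225993 = 47539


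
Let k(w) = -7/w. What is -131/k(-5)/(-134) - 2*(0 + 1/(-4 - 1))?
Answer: 5151/4690 ≈ 1.0983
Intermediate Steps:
-131/k(-5)/(-134) - 2*(0 + 1/(-4 - 1)) = -131/((-7/(-5)))/(-134) - 2*(0 + 1/(-4 - 1)) = -131/((-7*(-⅕)))*(-1/134) - 2*(0 + 1/(-5)) = -131/7/5*(-1/134) - 2*(0 - ⅕) = -131*5/7*(-1/134) - 2*(-⅕) = -655/7*(-1/134) + ⅖ = 655/938 + ⅖ = 5151/4690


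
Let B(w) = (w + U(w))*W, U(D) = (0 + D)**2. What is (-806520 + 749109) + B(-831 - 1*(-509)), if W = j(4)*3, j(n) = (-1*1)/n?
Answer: -269865/2 ≈ -1.3493e+5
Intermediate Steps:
j(n) = -1/n
U(D) = D**2
W = -3/4 (W = -1/4*3 = -3/4 ≈ -0.75000)
B(w) = -3*w/4 - 3*w**2/4 (B(w) = (w + w**2)*(-3/4) = -3*w/4 - 3*w**2/4)
(-806520 + 749109) + B(-831 - 1*(-509)) = (-806520 + 749109) + 3*(-831 - 1*(-509))*(-1 - (-831 - 1*(-509)))/4 = -57411 + 3*(-831 + 509)*(-1 - (-831 + 509))/4 = -57411 + (3/4)*(-322)*(-1 - 1*(-322)) = -57411 + (3/4)*(-322)*(-1 + 322) = -57411 + (3/4)*(-322)*321 = -57411 - 155043/2 = -269865/2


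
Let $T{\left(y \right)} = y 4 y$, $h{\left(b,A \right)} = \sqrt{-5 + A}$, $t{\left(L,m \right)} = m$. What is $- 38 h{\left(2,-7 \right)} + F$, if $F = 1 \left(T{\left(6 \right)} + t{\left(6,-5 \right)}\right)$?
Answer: $139 - 76 i \sqrt{3} \approx 139.0 - 131.64 i$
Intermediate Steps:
$T{\left(y \right)} = 4 y^{2}$ ($T{\left(y \right)} = 4 y y = 4 y^{2}$)
$F = 139$ ($F = 1 \left(4 \cdot 6^{2} - 5\right) = 1 \left(4 \cdot 36 - 5\right) = 1 \left(144 - 5\right) = 1 \cdot 139 = 139$)
$- 38 h{\left(2,-7 \right)} + F = - 38 \sqrt{-5 - 7} + 139 = - 38 \sqrt{-12} + 139 = - 38 \cdot 2 i \sqrt{3} + 139 = - 76 i \sqrt{3} + 139 = 139 - 76 i \sqrt{3}$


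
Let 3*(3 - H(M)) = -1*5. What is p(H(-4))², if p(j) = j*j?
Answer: 38416/81 ≈ 474.27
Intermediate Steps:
H(M) = 14/3 (H(M) = 3 - (-1)*5/3 = 3 - ⅓*(-5) = 3 + 5/3 = 14/3)
p(j) = j²
p(H(-4))² = ((14/3)²)² = (196/9)² = 38416/81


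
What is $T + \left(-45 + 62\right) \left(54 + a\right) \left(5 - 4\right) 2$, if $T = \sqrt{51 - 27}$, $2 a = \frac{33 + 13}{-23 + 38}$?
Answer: $\frac{28322}{15} + 2 \sqrt{6} \approx 1893.0$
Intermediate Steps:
$a = \frac{23}{15}$ ($a = \frac{\left(33 + 13\right) \frac{1}{-23 + 38}}{2} = \frac{46 \cdot \frac{1}{15}}{2} = \frac{1}{2} \cdot \frac{46}{15} = \frac{23}{15} \approx 1.5333$)
$T = 2 \sqrt{6}$ ($T = \sqrt{24} = 2 \sqrt{6} \approx 4.899$)
$T + \left(-45 + 62\right) \left(54 + a\right) \left(5 - 4\right) 2 = 2 \sqrt{6} + \left(-45 + 62\right) \left(54 + \frac{23}{15}\right) \left(5 - 4\right) 2 = 2 \sqrt{6} + 17 \cdot \frac{833}{15} \cdot 1 \cdot 2 = 2 \sqrt{6} + \frac{14161}{15} \cdot 2 = 2 \sqrt{6} + \frac{28322}{15} = \frac{28322}{15} + 2 \sqrt{6}$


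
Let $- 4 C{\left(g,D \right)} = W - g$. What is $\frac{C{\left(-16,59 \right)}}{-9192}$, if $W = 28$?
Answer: $\frac{11}{9192} \approx 0.0011967$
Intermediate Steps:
$C{\left(g,D \right)} = -7 + \frac{g}{4}$ ($C{\left(g,D \right)} = - \frac{28 - g}{4} = -7 + \frac{g}{4}$)
$\frac{C{\left(-16,59 \right)}}{-9192} = \frac{-7 + \frac{1}{4} \left(-16\right)}{-9192} = \left(-7 - 4\right) \left(- \frac{1}{9192}\right) = \left(-11\right) \left(- \frac{1}{9192}\right) = \frac{11}{9192}$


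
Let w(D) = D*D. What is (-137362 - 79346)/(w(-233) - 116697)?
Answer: 54177/15602 ≈ 3.4724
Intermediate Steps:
w(D) = D²
(-137362 - 79346)/(w(-233) - 116697) = (-137362 - 79346)/((-233)² - 116697) = -216708/(54289 - 116697) = -216708/(-62408) = -216708*(-1/62408) = 54177/15602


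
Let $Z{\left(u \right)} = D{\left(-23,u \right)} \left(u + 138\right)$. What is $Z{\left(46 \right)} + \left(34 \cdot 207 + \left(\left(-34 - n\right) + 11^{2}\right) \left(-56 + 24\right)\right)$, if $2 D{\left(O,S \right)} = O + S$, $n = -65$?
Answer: $4290$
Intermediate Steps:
$D{\left(O,S \right)} = \frac{O}{2} + \frac{S}{2}$ ($D{\left(O,S \right)} = \frac{O + S}{2} = \frac{O}{2} + \frac{S}{2}$)
$Z{\left(u \right)} = \left(138 + u\right) \left(- \frac{23}{2} + \frac{u}{2}\right)$ ($Z{\left(u \right)} = \left(\frac{1}{2} \left(-23\right) + \frac{u}{2}\right) \left(u + 138\right) = \left(- \frac{23}{2} + \frac{u}{2}\right) \left(138 + u\right) = \left(138 + u\right) \left(- \frac{23}{2} + \frac{u}{2}\right)$)
$Z{\left(46 \right)} + \left(34 \cdot 207 + \left(\left(-34 - n\right) + 11^{2}\right) \left(-56 + 24\right)\right) = \frac{\left(-23 + 46\right) \left(138 + 46\right)}{2} + \left(34 \cdot 207 + \left(\left(-34 - -65\right) + 11^{2}\right) \left(-56 + 24\right)\right) = \frac{1}{2} \cdot 23 \cdot 184 + \left(7038 + \left(\left(-34 + 65\right) + 121\right) \left(-32\right)\right) = 2116 + \left(7038 + \left(31 + 121\right) \left(-32\right)\right) = 2116 + \left(7038 + 152 \left(-32\right)\right) = 2116 + \left(7038 - 4864\right) = 2116 + 2174 = 4290$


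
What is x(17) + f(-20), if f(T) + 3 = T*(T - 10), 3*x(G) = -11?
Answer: 1780/3 ≈ 593.33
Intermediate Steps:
x(G) = -11/3 (x(G) = (⅓)*(-11) = -11/3)
f(T) = -3 + T*(-10 + T) (f(T) = -3 + T*(T - 10) = -3 + T*(-10 + T))
x(17) + f(-20) = -11/3 + (-3 + (-20)² - 10*(-20)) = -11/3 + (-3 + 400 + 200) = -11/3 + 597 = 1780/3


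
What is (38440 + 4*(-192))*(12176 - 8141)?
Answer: 152006520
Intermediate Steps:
(38440 + 4*(-192))*(12176 - 8141) = (38440 - 768)*4035 = 37672*4035 = 152006520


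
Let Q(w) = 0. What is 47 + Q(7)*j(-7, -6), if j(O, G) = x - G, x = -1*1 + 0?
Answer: 47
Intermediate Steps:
x = -1 (x = -1 + 0 = -1)
j(O, G) = -1 - G
47 + Q(7)*j(-7, -6) = 47 + 0*(-1 - 1*(-6)) = 47 + 0*(-1 + 6) = 47 + 0*5 = 47 + 0 = 47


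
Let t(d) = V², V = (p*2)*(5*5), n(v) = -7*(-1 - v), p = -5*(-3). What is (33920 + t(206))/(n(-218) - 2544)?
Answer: -596420/4063 ≈ -146.79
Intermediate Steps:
p = 15
n(v) = 7 + 7*v
V = 750 (V = (15*2)*(5*5) = 30*25 = 750)
t(d) = 562500 (t(d) = 750² = 562500)
(33920 + t(206))/(n(-218) - 2544) = (33920 + 562500)/((7 + 7*(-218)) - 2544) = 596420/((7 - 1526) - 2544) = 596420/(-1519 - 2544) = 596420/(-4063) = 596420*(-1/4063) = -596420/4063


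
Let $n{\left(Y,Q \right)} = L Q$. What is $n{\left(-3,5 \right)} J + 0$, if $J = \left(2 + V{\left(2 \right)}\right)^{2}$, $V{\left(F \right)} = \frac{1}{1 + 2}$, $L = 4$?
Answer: $\frac{980}{9} \approx 108.89$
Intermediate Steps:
$V{\left(F \right)} = \frac{1}{3}$
$n{\left(Y,Q \right)} = 4 Q$
$J = \frac{49}{9}$ ($J = \left(2 + \frac{1}{3}\right)^{2} = \left(\frac{7}{3}\right)^{2} = \frac{49}{9} \approx 5.4444$)
$n{\left(-3,5 \right)} J + 0 = 4 \cdot 5 \cdot \frac{49}{9} + 0 = 20 \cdot \frac{49}{9} + 0 = \frac{980}{9} + 0 = \frac{980}{9}$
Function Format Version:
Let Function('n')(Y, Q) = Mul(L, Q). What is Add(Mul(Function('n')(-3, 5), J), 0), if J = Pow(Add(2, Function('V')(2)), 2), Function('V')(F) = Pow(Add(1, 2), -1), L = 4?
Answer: Rational(980, 9) ≈ 108.89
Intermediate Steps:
Function('V')(F) = Rational(1, 3) (Function('V')(F) = Pow(3, -1) = Rational(1, 3))
Function('n')(Y, Q) = Mul(4, Q)
J = Rational(49, 9) (J = Pow(Add(2, Rational(1, 3)), 2) = Pow(Rational(7, 3), 2) = Rational(49, 9) ≈ 5.4444)
Add(Mul(Function('n')(-3, 5), J), 0) = Add(Mul(Mul(4, 5), Rational(49, 9)), 0) = Add(Mul(20, Rational(49, 9)), 0) = Add(Rational(980, 9), 0) = Rational(980, 9)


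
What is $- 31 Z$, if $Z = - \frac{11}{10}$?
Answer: $\frac{341}{10} \approx 34.1$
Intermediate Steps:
$Z = - \frac{11}{10}$ ($Z = \left(-11\right) \frac{1}{10} = - \frac{11}{10} \approx -1.1$)
$- 31 Z = \left(-31\right) \left(- \frac{11}{10}\right) = \frac{341}{10}$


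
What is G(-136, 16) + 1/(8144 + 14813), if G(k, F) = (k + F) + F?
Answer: -2387527/22957 ≈ -104.00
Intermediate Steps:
G(k, F) = k + 2*F (G(k, F) = (F + k) + F = k + 2*F)
G(-136, 16) + 1/(8144 + 14813) = (-136 + 2*16) + 1/(8144 + 14813) = (-136 + 32) + 1/22957 = -104 + 1/22957 = -2387527/22957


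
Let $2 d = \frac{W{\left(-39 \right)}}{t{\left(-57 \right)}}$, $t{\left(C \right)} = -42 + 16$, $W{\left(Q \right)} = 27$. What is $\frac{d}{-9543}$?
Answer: $\frac{9}{165412} \approx 5.441 \cdot 10^{-5}$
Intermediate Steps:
$t{\left(C \right)} = -26$
$d = - \frac{27}{52}$ ($d = \frac{27 \frac{1}{-26}}{2} = \frac{27 \left(- \frac{1}{26}\right)}{2} = \frac{1}{2} \left(- \frac{27}{26}\right) = - \frac{27}{52} \approx -0.51923$)
$\frac{d}{-9543} = - \frac{27}{52 \left(-9543\right)} = \left(- \frac{27}{52}\right) \left(- \frac{1}{9543}\right) = \frac{9}{165412}$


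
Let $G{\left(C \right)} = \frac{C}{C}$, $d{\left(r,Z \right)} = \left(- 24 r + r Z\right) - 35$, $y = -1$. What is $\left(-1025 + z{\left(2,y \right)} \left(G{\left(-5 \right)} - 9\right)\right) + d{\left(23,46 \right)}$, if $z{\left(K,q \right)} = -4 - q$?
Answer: $-530$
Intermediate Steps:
$d{\left(r,Z \right)} = -35 - 24 r + Z r$ ($d{\left(r,Z \right)} = \left(- 24 r + Z r\right) - 35 = -35 - 24 r + Z r$)
$G{\left(C \right)} = 1$
$\left(-1025 + z{\left(2,y \right)} \left(G{\left(-5 \right)} - 9\right)\right) + d{\left(23,46 \right)} = \left(-1025 + \left(-4 - -1\right) \left(1 - 9\right)\right) - -471 = \left(-1025 + \left(-4 + 1\right) \left(-8\right)\right) - -471 = \left(-1025 - -24\right) + 471 = \left(-1025 + 24\right) + 471 = -1001 + 471 = -530$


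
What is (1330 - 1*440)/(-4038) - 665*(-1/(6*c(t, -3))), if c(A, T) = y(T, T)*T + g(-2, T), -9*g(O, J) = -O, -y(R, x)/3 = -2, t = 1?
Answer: -4173865/662232 ≈ -6.3027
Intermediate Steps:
y(R, x) = 6 (y(R, x) = -3*(-2) = 6)
g(O, J) = O/9 (g(O, J) = -(-1)*O/9 = O/9)
c(A, T) = -2/9 + 6*T (c(A, T) = 6*T + (⅑)*(-2) = 6*T - 2/9 = -2/9 + 6*T)
(1330 - 1*440)/(-4038) - 665*(-1/(6*c(t, -3))) = (1330 - 1*440)/(-4038) - 665*(-1/(6*(-2/9 + 6*(-3)))) = (1330 - 440)*(-1/4038) - 665*(-1/(6*(-2/9 - 18))) = 890*(-1/4038) - 665/(-164/9*(-1)*6) = -445/2019 - 665/((164/9)*6) = -445/2019 - 665/328/3 = -445/2019 - 665*3/328 = -445/2019 - 1995/328 = -4173865/662232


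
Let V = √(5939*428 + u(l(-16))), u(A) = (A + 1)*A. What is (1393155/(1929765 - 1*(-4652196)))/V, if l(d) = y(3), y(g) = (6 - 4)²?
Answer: 154795*√635478/929486980524 ≈ 0.00013276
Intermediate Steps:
y(g) = 4 (y(g) = 2² = 4)
l(d) = 4
u(A) = A*(1 + A) (u(A) = (1 + A)*A = A*(1 + A))
V = 2*√635478 (V = √(5939*428 + 4*(1 + 4)) = √(2541892 + 4*5) = √(2541892 + 20) = √2541912 = 2*√635478 ≈ 1594.3)
(1393155/(1929765 - 1*(-4652196)))/V = (1393155/(1929765 - 1*(-4652196)))/((2*√635478)) = (1393155/(1929765 + 4652196))*(√635478/1270956) = (1393155/6581961)*(√635478/1270956) = (1393155*(1/6581961))*(√635478/1270956) = 154795*(√635478/1270956)/731329 = 154795*√635478/929486980524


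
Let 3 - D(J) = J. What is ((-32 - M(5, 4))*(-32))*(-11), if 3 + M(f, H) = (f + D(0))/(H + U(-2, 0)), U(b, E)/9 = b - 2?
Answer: -10120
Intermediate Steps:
D(J) = 3 - J
U(b, E) = -18 + 9*b (U(b, E) = 9*(b - 2) = 9*(-2 + b) = -18 + 9*b)
M(f, H) = -3 + (3 + f)/(-36 + H) (M(f, H) = -3 + (f + (3 - 1*0))/(H + (-18 + 9*(-2))) = -3 + (f + (3 + 0))/(H + (-18 - 18)) = -3 + (f + 3)/(H - 36) = -3 + (3 + f)/(-36 + H))
((-32 - M(5, 4))*(-32))*(-11) = ((-32 - (111 + 5 - 3*4)/(-36 + 4))*(-32))*(-11) = ((-32 - (111 + 5 - 12)/(-32))*(-32))*(-11) = ((-32 - (-1)*104/32)*(-32))*(-11) = ((-32 - 1*(-13/4))*(-32))*(-11) = ((-32 + 13/4)*(-32))*(-11) = -115/4*(-32)*(-11) = 920*(-11) = -10120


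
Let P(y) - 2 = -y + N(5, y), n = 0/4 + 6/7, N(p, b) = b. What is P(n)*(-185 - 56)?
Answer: -482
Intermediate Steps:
n = 6/7 (n = 0*(¼) + 6*(⅐) = 0 + 6/7 = 6/7 ≈ 0.85714)
P(y) = 2 (P(y) = 2 + (-y + y) = 2 + 0 = 2)
P(n)*(-185 - 56) = 2*(-185 - 56) = 2*(-241) = -482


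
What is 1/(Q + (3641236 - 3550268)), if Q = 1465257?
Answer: 1/1556225 ≈ 6.4258e-7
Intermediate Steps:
1/(Q + (3641236 - 3550268)) = 1/(1465257 + (3641236 - 3550268)) = 1/(1465257 + 90968) = 1/1556225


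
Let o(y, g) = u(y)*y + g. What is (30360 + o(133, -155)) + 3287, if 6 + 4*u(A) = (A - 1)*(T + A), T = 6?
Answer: 1286727/2 ≈ 6.4336e+5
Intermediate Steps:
u(A) = -3/2 + (-1 + A)*(6 + A)/4 (u(A) = -3/2 + ((A - 1)*(6 + A))/4 = -3/2 + ((-1 + A)*(6 + A))/4 = -3/2 + (-1 + A)*(6 + A)/4)
o(y, g) = g + y*(-3 + y**2/4 + 5*y/4) (o(y, g) = (-3 + y**2/4 + 5*y/4)*y + g = y*(-3 + y**2/4 + 5*y/4) + g = g + y*(-3 + y**2/4 + 5*y/4))
(30360 + o(133, -155)) + 3287 = (30360 + (-155 + (1/4)*133*(-12 + 133**2 + 5*133))) + 3287 = (30360 + (-155 + (1/4)*133*(-12 + 17689 + 665))) + 3287 = (30360 + (-155 + (1/4)*133*18342)) + 3287 = (30360 + (-155 + 1219743/2)) + 3287 = (30360 + 1219433/2) + 3287 = 1280153/2 + 3287 = 1286727/2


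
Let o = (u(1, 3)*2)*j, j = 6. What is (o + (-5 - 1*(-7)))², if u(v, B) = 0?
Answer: 4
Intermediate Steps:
o = 0 (o = (0*2)*6 = 0*6 = 0)
(o + (-5 - 1*(-7)))² = (0 + (-5 - 1*(-7)))² = (0 + (-5 + 7))² = (0 + 2)² = 2² = 4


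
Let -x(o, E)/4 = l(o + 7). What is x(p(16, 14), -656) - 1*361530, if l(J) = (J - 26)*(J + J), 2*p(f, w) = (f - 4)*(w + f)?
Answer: -602386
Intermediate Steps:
p(f, w) = (-4 + f)*(f + w)/2 (p(f, w) = ((f - 4)*(w + f))/2 = ((-4 + f)*(f + w))/2 = (-4 + f)*(f + w)/2)
l(J) = 2*J*(-26 + J) (l(J) = (-26 + J)*(2*J) = 2*J*(-26 + J))
x(o, E) = -8*(-19 + o)*(7 + o) (x(o, E) = -8*(o + 7)*(-26 + (o + 7)) = -8*(7 + o)*(-26 + (7 + o)) = -8*(7 + o)*(-19 + o) = -8*(-19 + o)*(7 + o))
x(p(16, 14), -656) - 1*361530 = -8*(-19 + ((1/2)*16**2 - 2*16 - 2*14 + (1/2)*16*14))*(7 + ((1/2)*16**2 - 2*16 - 2*14 + (1/2)*16*14)) - 1*361530 = -8*(-19 + ((1/2)*256 - 32 - 28 + 112))*(7 + ((1/2)*256 - 32 - 28 + 112)) - 361530 = -8*(-19 + (128 - 32 - 28 + 112))*(7 + (128 - 32 - 28 + 112)) - 361530 = -8*(-19 + 180)*(7 + 180) - 361530 = -8*161*187 - 361530 = -240856 - 361530 = -602386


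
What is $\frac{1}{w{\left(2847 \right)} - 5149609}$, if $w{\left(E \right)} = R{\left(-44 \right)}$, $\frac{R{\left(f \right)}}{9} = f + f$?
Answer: $- \frac{1}{5150401} \approx -1.9416 \cdot 10^{-7}$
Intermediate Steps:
$R{\left(f \right)} = 18 f$ ($R{\left(f \right)} = 9 \left(f + f\right) = 9 \cdot 2 f = 18 f$)
$w{\left(E \right)} = -792$ ($w{\left(E \right)} = 18 \left(-44\right) = -792$)
$\frac{1}{w{\left(2847 \right)} - 5149609} = \frac{1}{-792 - 5149609} = \frac{1}{-5150401} = - \frac{1}{5150401}$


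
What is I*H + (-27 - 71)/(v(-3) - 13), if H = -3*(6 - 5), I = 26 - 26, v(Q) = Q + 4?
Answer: 49/6 ≈ 8.1667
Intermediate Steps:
v(Q) = 4 + Q
I = 0
H = -3 (H = -3*1 = -3)
I*H + (-27 - 71)/(v(-3) - 13) = 0*(-3) + (-27 - 71)/((4 - 3) - 13) = 0 - 98/(1 - 13) = 0 - 98/(-12) = 0 - 98*(-1/12) = 0 + 49/6 = 49/6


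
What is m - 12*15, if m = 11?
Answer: -169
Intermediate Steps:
m - 12*15 = 11 - 12*15 = 11 - 180 = -169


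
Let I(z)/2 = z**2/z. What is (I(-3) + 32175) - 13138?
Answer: 19031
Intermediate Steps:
I(z) = 2*z (I(z) = 2*(z**2/z) = 2*z)
(I(-3) + 32175) - 13138 = (2*(-3) + 32175) - 13138 = (-6 + 32175) - 13138 = 32169 - 13138 = 19031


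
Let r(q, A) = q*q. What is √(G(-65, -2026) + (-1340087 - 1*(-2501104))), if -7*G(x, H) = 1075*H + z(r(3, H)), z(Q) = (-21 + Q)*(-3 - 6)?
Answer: √72134727/7 ≈ 1213.3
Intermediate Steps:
r(q, A) = q²
z(Q) = 189 - 9*Q (z(Q) = (-21 + Q)*(-9) = 189 - 9*Q)
G(x, H) = -108/7 - 1075*H/7 (G(x, H) = -(1075*H + (189 - 9*3²))/7 = -(1075*H + (189 - 9*9))/7 = -(1075*H + (189 - 81))/7 = -(1075*H + 108)/7 = -(108 + 1075*H)/7 = -108/7 - 1075*H/7)
√(G(-65, -2026) + (-1340087 - 1*(-2501104))) = √((-108/7 - 1075/7*(-2026)) + (-1340087 - 1*(-2501104))) = √((-108/7 + 2177950/7) + (-1340087 + 2501104)) = √(2177842/7 + 1161017) = √(10304961/7) = √72134727/7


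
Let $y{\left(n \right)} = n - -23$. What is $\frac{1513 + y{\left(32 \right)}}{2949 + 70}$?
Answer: $\frac{1568}{3019} \approx 0.51938$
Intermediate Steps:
$y{\left(n \right)} = 23 + n$ ($y{\left(n \right)} = n + 23 = 23 + n$)
$\frac{1513 + y{\left(32 \right)}}{2949 + 70} = \frac{1513 + \left(23 + 32\right)}{2949 + 70} = \frac{1513 + 55}{3019} = 1568 \cdot \frac{1}{3019} = \frac{1568}{3019}$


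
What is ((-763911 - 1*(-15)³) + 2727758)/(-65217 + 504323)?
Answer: 983611/219553 ≈ 4.4801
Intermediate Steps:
((-763911 - 1*(-15)³) + 2727758)/(-65217 + 504323) = ((-763911 - 1*(-3375)) + 2727758)/439106 = ((-763911 + 3375) + 2727758)*(1/439106) = (-760536 + 2727758)*(1/439106) = 1967222*(1/439106) = 983611/219553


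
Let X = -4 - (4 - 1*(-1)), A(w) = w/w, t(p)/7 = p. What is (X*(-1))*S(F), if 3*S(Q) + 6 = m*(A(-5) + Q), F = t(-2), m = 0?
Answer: -18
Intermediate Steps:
t(p) = 7*p
F = -14 (F = 7*(-2) = -14)
A(w) = 1
X = -9 (X = -4 - (4 + 1) = -4 - 1*5 = -4 - 5 = -9)
S(Q) = -2 (S(Q) = -2 + (0*(1 + Q))/3 = -2 + (⅓)*0 = -2 + 0 = -2)
(X*(-1))*S(F) = -9*(-1)*(-2) = 9*(-2) = -18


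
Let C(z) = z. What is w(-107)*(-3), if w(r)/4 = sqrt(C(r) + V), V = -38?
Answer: -12*I*sqrt(145) ≈ -144.5*I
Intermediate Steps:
w(r) = 4*sqrt(-38 + r) (w(r) = 4*sqrt(r - 38) = 4*sqrt(-38 + r))
w(-107)*(-3) = (4*sqrt(-38 - 107))*(-3) = (4*sqrt(-145))*(-3) = (4*(I*sqrt(145)))*(-3) = (4*I*sqrt(145))*(-3) = -12*I*sqrt(145)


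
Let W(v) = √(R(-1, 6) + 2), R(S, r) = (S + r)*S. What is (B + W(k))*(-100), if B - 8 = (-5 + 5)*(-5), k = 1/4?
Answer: -800 - 100*I*√3 ≈ -800.0 - 173.21*I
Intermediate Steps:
k = ¼ ≈ 0.25000
R(S, r) = S*(S + r)
W(v) = I*√3 (W(v) = √(-(-1 + 6) + 2) = √(-1*5 + 2) = √(-5 + 2) = √(-3) = I*√3)
B = 8 (B = 8 + (-5 + 5)*(-5) = 8 + 0*(-5) = 8 + 0 = 8)
(B + W(k))*(-100) = (8 + I*√3)*(-100) = -800 - 100*I*√3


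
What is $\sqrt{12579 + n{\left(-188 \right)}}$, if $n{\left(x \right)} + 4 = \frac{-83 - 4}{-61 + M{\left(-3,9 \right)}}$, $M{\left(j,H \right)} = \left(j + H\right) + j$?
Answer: $\frac{\sqrt{50306}}{2} \approx 112.15$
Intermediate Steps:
$M{\left(j,H \right)} = H + 2 j$ ($M{\left(j,H \right)} = \left(H + j\right) + j = H + 2 j$)
$n{\left(x \right)} = - \frac{5}{2}$ ($n{\left(x \right)} = -4 + \frac{-83 - 4}{-61 + \left(9 + 2 \left(-3\right)\right)} = -4 - \frac{87}{-61 + \left(9 - 6\right)} = -4 - \frac{87}{-61 + 3} = -4 - \frac{87}{-58} = -4 - - \frac{3}{2} = -4 + \frac{3}{2} = - \frac{5}{2}$)
$\sqrt{12579 + n{\left(-188 \right)}} = \sqrt{12579 - \frac{5}{2}} = \sqrt{\frac{25153}{2}} = \frac{\sqrt{50306}}{2}$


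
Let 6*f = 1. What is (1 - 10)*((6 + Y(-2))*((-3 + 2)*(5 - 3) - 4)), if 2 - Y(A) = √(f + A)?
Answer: 432 - 9*I*√66 ≈ 432.0 - 73.116*I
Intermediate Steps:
f = ⅙ (f = (⅙)*1 = ⅙ ≈ 0.16667)
Y(A) = 2 - √(⅙ + A)
(1 - 10)*((6 + Y(-2))*((-3 + 2)*(5 - 3) - 4)) = (1 - 10)*((6 + (2 - √(6 + 36*(-2))/6))*((-3 + 2)*(5 - 3) - 4)) = -9*(6 + (2 - √(6 - 72)/6))*(-1*2 - 4) = -9*(6 + (2 - I*√66/6))*(-2 - 4) = -9*(6 + (2 - I*√66/6))*(-6) = -9*(8 - I*√66/6)*(-6) = -9*(-48 + I*√66) = 432 - 9*I*√66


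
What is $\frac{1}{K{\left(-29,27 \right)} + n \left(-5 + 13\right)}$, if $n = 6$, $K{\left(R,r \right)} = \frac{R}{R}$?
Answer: $\frac{1}{49} \approx 0.020408$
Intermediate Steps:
$K{\left(R,r \right)} = 1$
$\frac{1}{K{\left(-29,27 \right)} + n \left(-5 + 13\right)} = \frac{1}{1 + 6 \left(-5 + 13\right)} = \frac{1}{1 + 6 \cdot 8} = \frac{1}{1 + 48} = \frac{1}{49}$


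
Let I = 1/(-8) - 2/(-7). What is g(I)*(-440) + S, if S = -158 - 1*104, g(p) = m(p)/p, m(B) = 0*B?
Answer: -262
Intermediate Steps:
m(B) = 0
I = 9/56 (I = 1*(-1/8) - 2*(-1/7) = -1/8 + 2/7 = 9/56 ≈ 0.16071)
g(p) = 0 (g(p) = 0/p = 0)
S = -262 (S = -158 - 104 = -262)
g(I)*(-440) + S = 0*(-440) - 262 = 0 - 262 = -262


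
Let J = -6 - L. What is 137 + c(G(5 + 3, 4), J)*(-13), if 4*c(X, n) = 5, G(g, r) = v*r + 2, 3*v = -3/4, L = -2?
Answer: 483/4 ≈ 120.75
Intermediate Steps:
v = -¼ (v = (-3/4)/3 = (-3*¼)/3 = (⅓)*(-¾) = -¼ ≈ -0.25000)
J = -4 (J = -6 - 1*(-2) = -6 + 2 = -4)
G(g, r) = 2 - r/4 (G(g, r) = -r/4 + 2 = 2 - r/4)
c(X, n) = 5/4 (c(X, n) = (¼)*5 = 5/4)
137 + c(G(5 + 3, 4), J)*(-13) = 137 + (5/4)*(-13) = 137 - 65/4 = 483/4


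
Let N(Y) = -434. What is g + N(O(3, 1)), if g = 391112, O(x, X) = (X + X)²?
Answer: 390678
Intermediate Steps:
O(x, X) = 4*X² (O(x, X) = (2*X)² = 4*X²)
g + N(O(3, 1)) = 391112 - 434 = 390678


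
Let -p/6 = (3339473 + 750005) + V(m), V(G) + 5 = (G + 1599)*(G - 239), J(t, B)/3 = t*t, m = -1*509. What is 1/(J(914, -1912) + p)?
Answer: -1/17138730 ≈ -5.8347e-8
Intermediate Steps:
m = -509
J(t, B) = 3*t**2 (J(t, B) = 3*(t*t) = 3*t**2)
V(G) = -5 + (-239 + G)*(1599 + G) (V(G) = -5 + (G + 1599)*(G - 239) = -5 + (1599 + G)*(-239 + G) = -5 + (-239 + G)*(1599 + G))
p = -19644918 (p = -6*((3339473 + 750005) + (-382166 + (-509)**2 + 1360*(-509))) = -6*(4089478 + (-382166 + 259081 - 692240)) = -6*(4089478 - 815325) = -6*3274153 = -19644918)
1/(J(914, -1912) + p) = 1/(3*914**2 - 19644918) = 1/(3*835396 - 19644918) = 1/(2506188 - 19644918) = 1/(-17138730) = -1/17138730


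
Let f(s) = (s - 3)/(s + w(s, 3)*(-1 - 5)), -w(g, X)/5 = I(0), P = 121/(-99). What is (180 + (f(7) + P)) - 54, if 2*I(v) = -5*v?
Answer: 7897/63 ≈ 125.35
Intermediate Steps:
I(v) = -5*v/2 (I(v) = (-5*v)/2 = -5*v/2)
P = -11/9 (P = 121*(-1/99) = -11/9 ≈ -1.2222)
w(g, X) = 0 (w(g, X) = -(-25)*0/2 = -5*0 = 0)
f(s) = (-3 + s)/s (f(s) = (s - 3)/(s + 0*(-1 - 5)) = (-3 + s)/(s + 0*(-6)) = (-3 + s)/(s + 0) = (-3 + s)/s)
(180 + (f(7) + P)) - 54 = (180 + ((-3 + 7)/7 - 11/9)) - 54 = (180 + ((⅐)*4 - 11/9)) - 54 = (180 + (4/7 - 11/9)) - 54 = (180 - 41/63) - 54 = 11299/63 - 54 = 7897/63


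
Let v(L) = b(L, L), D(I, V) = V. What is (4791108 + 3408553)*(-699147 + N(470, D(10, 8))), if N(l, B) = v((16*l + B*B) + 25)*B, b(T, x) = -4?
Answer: -5733030778319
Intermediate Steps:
v(L) = -4
N(l, B) = -4*B
(4791108 + 3408553)*(-699147 + N(470, D(10, 8))) = (4791108 + 3408553)*(-699147 - 4*8) = 8199661*(-699147 - 32) = 8199661*(-699179) = -5733030778319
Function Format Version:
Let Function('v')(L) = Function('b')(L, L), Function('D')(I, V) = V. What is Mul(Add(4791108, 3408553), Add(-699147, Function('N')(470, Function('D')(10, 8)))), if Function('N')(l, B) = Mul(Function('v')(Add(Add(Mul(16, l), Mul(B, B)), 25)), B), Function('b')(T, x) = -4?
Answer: -5733030778319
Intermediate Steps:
Function('v')(L) = -4
Function('N')(l, B) = Mul(-4, B)
Mul(Add(4791108, 3408553), Add(-699147, Function('N')(470, Function('D')(10, 8)))) = Mul(Add(4791108, 3408553), Add(-699147, Mul(-4, 8))) = Mul(8199661, Add(-699147, -32)) = Mul(8199661, -699179) = -5733030778319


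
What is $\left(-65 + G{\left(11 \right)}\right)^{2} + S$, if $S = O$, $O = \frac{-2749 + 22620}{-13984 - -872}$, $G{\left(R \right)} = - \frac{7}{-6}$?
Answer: $\frac{480667703}{118008} \approx 4073.2$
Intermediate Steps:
$G{\left(R \right)} = \frac{7}{6}$ ($G{\left(R \right)} = \left(-7\right) \left(- \frac{1}{6}\right) = \frac{7}{6}$)
$O = - \frac{19871}{13112}$ ($O = \frac{19871}{-13984 + \left(-3909 + 4781\right)} = \frac{19871}{-13984 + 872} = \frac{19871}{-13112} = 19871 \left(- \frac{1}{13112}\right) = - \frac{19871}{13112} \approx -1.5155$)
$S = - \frac{19871}{13112} \approx -1.5155$
$\left(-65 + G{\left(11 \right)}\right)^{2} + S = \left(-65 + \frac{7}{6}\right)^{2} - \frac{19871}{13112} = \left(- \frac{383}{6}\right)^{2} - \frac{19871}{13112} = \frac{146689}{36} - \frac{19871}{13112} = \frac{480667703}{118008}$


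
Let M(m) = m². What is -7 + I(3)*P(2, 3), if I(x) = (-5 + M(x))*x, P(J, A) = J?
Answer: 17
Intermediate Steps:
I(x) = x*(-5 + x²) (I(x) = (-5 + x²)*x = x*(-5 + x²))
-7 + I(3)*P(2, 3) = -7 + (3*(-5 + 3²))*2 = -7 + (3*(-5 + 9))*2 = -7 + (3*4)*2 = -7 + 12*2 = -7 + 24 = 17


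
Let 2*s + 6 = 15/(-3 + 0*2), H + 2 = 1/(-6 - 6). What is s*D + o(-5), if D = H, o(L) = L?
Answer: 155/24 ≈ 6.4583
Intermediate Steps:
H = -25/12 (H = -2 + 1/(-6 - 6) = -2 + 1/(-12) = -2 - 1/12 = -25/12 ≈ -2.0833)
s = -11/2 (s = -3 + (15/(-3 + 0*2))/2 = -3 + (15/(-3 + 0))/2 = -3 + (15/(-3))/2 = -3 + (15*(-1/3))/2 = -3 + (1/2)*(-5) = -3 - 5/2 = -11/2 ≈ -5.5000)
D = -25/12 ≈ -2.0833
s*D + o(-5) = -11/2*(-25/12) - 5 = 275/24 - 5 = 155/24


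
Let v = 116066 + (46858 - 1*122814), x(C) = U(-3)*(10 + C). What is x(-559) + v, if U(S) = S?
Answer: 41757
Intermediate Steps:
x(C) = -30 - 3*C (x(C) = -3*(10 + C) = -30 - 3*C)
v = 40110 (v = 116066 + (46858 - 122814) = 116066 - 75956 = 40110)
x(-559) + v = (-30 - 3*(-559)) + 40110 = (-30 + 1677) + 40110 = 1647 + 40110 = 41757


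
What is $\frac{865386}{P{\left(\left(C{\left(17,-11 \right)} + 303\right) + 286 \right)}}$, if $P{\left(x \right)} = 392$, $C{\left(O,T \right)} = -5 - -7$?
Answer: $\frac{432693}{196} \approx 2207.6$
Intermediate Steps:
$C{\left(O,T \right)} = 2$ ($C{\left(O,T \right)} = -5 + 7 = 2$)
$\frac{865386}{P{\left(\left(C{\left(17,-11 \right)} + 303\right) + 286 \right)}} = \frac{865386}{392} = 865386 \cdot \frac{1}{392} = \frac{432693}{196}$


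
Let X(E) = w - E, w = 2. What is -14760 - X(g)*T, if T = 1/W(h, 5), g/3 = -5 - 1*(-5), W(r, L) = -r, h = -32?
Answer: -236161/16 ≈ -14760.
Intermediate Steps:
g = 0 (g = 3*(-5 - 1*(-5)) = 3*(-5 + 5) = 3*0 = 0)
X(E) = 2 - E
T = 1/32 (T = 1/(-1*(-32)) = 1/32 ≈ 0.031250)
-14760 - X(g)*T = -14760 - (2 - 1*0)/32 = -14760 - (2 + 0)/32 = -14760 - 2/32 = -14760 - 1*1/16 = -14760 - 1/16 = -236161/16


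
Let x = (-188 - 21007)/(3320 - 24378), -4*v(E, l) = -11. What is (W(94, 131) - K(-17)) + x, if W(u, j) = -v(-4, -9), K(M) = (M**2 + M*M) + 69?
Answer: -27322481/42116 ≈ -648.74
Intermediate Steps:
v(E, l) = 11/4 (v(E, l) = -1/4*(-11) = 11/4)
K(M) = 69 + 2*M**2 (K(M) = (M**2 + M**2) + 69 = 2*M**2 + 69 = 69 + 2*M**2)
W(u, j) = -11/4 (W(u, j) = -1*11/4 = -11/4)
x = 21195/21058 (x = -21195/(-21058) = -21195*(-1/21058) = 21195/21058 ≈ 1.0065)
(W(94, 131) - K(-17)) + x = (-11/4 - (69 + 2*(-17)**2)) + 21195/21058 = (-11/4 - (69 + 2*289)) + 21195/21058 = (-11/4 - (69 + 578)) + 21195/21058 = (-11/4 - 1*647) + 21195/21058 = (-11/4 - 647) + 21195/21058 = -2599/4 + 21195/21058 = -27322481/42116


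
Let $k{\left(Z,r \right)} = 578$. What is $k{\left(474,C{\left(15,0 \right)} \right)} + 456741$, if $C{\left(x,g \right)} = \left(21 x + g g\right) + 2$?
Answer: $457319$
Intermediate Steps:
$C{\left(x,g \right)} = 2 + g^{2} + 21 x$ ($C{\left(x,g \right)} = \left(21 x + g^{2}\right) + 2 = \left(g^{2} + 21 x\right) + 2 = 2 + g^{2} + 21 x$)
$k{\left(474,C{\left(15,0 \right)} \right)} + 456741 = 578 + 456741 = 457319$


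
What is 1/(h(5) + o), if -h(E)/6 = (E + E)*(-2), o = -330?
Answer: -1/210 ≈ -0.0047619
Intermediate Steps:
h(E) = 24*E (h(E) = -6*(E + E)*(-2) = -6*2*E*(-2) = -(-24)*E = 24*E)
1/(h(5) + o) = 1/(24*5 - 330) = 1/(120 - 330) = 1/(-210) = -1/210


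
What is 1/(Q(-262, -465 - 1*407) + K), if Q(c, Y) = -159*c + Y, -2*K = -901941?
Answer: 2/983513 ≈ 2.0335e-6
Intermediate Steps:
K = 901941/2 (K = -1/2*(-901941) = 901941/2 ≈ 4.5097e+5)
Q(c, Y) = Y - 159*c
1/(Q(-262, -465 - 1*407) + K) = 1/(((-465 - 1*407) - 159*(-262)) + 901941/2) = 1/(((-465 - 407) + 41658) + 901941/2) = 1/((-872 + 41658) + 901941/2) = 1/(40786 + 901941/2) = 1/(983513/2) = 2/983513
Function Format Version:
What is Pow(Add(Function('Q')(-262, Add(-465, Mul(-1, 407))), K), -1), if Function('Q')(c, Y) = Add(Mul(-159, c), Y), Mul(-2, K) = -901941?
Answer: Rational(2, 983513) ≈ 2.0335e-6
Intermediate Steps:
K = Rational(901941, 2) (K = Mul(Rational(-1, 2), -901941) = Rational(901941, 2) ≈ 4.5097e+5)
Function('Q')(c, Y) = Add(Y, Mul(-159, c))
Pow(Add(Function('Q')(-262, Add(-465, Mul(-1, 407))), K), -1) = Pow(Add(Add(Add(-465, Mul(-1, 407)), Mul(-159, -262)), Rational(901941, 2)), -1) = Pow(Add(Add(Add(-465, -407), 41658), Rational(901941, 2)), -1) = Pow(Add(Add(-872, 41658), Rational(901941, 2)), -1) = Pow(Add(40786, Rational(901941, 2)), -1) = Pow(Rational(983513, 2), -1) = Rational(2, 983513)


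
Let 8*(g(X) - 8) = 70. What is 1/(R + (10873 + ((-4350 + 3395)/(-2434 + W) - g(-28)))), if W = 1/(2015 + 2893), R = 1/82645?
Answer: 3949132151180/42874315438773359 ≈ 9.2110e-5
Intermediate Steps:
g(X) = 67/4 (g(X) = 8 + (⅛)*70 = 8 + 35/4 = 67/4)
R = 1/82645 ≈ 1.2100e-5
W = 1/4908 ≈ 0.00020375
1/(R + (10873 + ((-4350 + 3395)/(-2434 + W) - g(-28)))) = 1/(1/82645 + (10873 + ((-4350 + 3395)/(-2434 + 1/4908) - 1*67/4))) = 1/(1/82645 + (10873 + (-955/(-11946071/4908) - 67/4))) = 1/(1/82645 + (10873 + (-955*(-4908/11946071) - 67/4))) = 1/(1/82645 + (10873 + (4687140/11946071 - 67/4))) = 1/(1/82645 + (10873 - 781638197/47784284)) = 1/(1/82645 + 518776881735/47784284) = 1/(42874315438773359/3949132151180) = 3949132151180/42874315438773359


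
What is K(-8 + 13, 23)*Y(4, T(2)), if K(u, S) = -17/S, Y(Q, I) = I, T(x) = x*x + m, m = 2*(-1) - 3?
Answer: 17/23 ≈ 0.73913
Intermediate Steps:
m = -5 (m = -2 - 3 = -5)
T(x) = -5 + x² (T(x) = x*x - 5 = x² - 5 = -5 + x²)
K(-8 + 13, 23)*Y(4, T(2)) = (-17/23)*(-5 + 2²) = (-17*1/23)*(-5 + 4) = -17/23*(-1) = 17/23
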